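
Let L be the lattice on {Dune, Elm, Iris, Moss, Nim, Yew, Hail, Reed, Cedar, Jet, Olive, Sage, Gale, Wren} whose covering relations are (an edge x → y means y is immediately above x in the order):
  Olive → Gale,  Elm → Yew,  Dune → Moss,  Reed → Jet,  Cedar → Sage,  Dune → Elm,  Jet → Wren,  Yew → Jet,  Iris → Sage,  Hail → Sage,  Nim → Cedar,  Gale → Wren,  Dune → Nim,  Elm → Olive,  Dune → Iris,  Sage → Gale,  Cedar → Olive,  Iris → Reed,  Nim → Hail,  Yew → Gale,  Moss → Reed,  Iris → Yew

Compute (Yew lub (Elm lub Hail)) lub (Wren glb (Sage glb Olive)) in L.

Elm ∨ Hail = Gale
Yew ∨ Gale = Gale
Sage ∧ Olive = Cedar
Wren ∧ Cedar = Cedar
Gale ∨ Cedar = Gale

Gale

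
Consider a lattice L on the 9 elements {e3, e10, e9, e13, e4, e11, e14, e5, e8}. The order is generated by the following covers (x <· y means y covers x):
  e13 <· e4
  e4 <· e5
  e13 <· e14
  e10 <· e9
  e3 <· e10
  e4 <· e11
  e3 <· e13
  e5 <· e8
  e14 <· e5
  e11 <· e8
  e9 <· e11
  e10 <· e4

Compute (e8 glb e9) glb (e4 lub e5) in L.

e10

e8 ∧ e9 = e9
e4 ∨ e5 = e5
e9 ∧ e5 = e10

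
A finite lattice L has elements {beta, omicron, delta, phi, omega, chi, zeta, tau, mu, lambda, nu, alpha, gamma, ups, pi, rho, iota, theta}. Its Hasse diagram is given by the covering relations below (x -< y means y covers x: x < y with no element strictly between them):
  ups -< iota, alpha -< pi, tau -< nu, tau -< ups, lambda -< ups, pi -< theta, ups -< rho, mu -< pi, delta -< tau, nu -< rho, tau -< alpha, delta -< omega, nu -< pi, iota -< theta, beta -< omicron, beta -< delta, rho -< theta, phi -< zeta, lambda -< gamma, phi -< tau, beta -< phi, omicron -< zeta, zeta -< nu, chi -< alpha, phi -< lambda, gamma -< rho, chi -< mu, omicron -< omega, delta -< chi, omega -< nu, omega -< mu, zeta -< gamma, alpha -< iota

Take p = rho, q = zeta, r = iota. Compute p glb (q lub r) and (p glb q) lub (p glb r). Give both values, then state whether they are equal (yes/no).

q lub r = theta, so p glb (q lub r) = rho glb theta = rho.
p glb q = zeta and p glb r = ups, so (p glb q) lub (p glb r) = zeta lub ups = rho.
Equal: yes.

rho; rho; yes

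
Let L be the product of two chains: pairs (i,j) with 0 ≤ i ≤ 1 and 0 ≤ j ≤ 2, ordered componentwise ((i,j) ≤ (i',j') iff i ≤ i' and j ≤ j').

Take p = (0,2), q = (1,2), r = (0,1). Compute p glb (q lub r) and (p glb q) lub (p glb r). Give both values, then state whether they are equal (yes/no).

q lub r = (1,2), so p glb (q lub r) = (0,2) glb (1,2) = (0,2).
p glb q = (0,2) and p glb r = (0,1), so (p glb q) lub (p glb r) = (0,2) lub (0,1) = (0,2).
Equal: yes.

(0,2); (0,2); yes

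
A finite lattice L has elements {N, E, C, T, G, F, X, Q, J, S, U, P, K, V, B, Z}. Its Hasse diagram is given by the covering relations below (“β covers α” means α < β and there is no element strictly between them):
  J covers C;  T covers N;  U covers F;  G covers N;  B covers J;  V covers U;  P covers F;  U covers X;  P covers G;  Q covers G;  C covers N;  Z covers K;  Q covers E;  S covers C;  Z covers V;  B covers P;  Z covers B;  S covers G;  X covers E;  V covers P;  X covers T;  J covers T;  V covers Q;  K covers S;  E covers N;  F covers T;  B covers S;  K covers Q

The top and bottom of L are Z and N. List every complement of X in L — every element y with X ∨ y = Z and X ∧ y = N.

Need y with X ∨ y = Z and X ∧ y = N.
Checking each element gives: C, S.

C, S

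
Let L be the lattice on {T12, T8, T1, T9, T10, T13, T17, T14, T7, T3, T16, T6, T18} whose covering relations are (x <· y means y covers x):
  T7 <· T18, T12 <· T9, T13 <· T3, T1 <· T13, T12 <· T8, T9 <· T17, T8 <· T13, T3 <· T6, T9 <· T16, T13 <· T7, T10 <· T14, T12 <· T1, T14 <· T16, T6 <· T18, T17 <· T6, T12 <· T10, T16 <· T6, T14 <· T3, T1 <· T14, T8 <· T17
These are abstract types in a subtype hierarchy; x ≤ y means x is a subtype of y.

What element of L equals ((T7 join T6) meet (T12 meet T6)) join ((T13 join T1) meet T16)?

T7 ∨ T6 = T18
T12 ∧ T6 = T12
T18 ∧ T12 = T12
T13 ∨ T1 = T13
T13 ∧ T16 = T1
T12 ∨ T1 = T1

T1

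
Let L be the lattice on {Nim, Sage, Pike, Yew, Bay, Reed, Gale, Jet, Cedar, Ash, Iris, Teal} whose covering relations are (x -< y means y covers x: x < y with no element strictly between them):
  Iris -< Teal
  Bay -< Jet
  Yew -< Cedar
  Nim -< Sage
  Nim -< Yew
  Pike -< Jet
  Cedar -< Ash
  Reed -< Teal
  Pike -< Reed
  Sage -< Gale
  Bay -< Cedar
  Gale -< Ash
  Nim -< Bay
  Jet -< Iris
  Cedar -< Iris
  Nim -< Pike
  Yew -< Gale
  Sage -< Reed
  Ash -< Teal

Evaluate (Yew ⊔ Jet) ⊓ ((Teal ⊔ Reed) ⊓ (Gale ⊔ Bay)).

Yew ∨ Jet = Iris
Teal ∨ Reed = Teal
Gale ∨ Bay = Ash
Teal ∧ Ash = Ash
Iris ∧ Ash = Cedar

Cedar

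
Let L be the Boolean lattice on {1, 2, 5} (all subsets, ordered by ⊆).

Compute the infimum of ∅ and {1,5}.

Under ⊆, meet is intersection: ∅ ∩ {1,5} = ∅.

∅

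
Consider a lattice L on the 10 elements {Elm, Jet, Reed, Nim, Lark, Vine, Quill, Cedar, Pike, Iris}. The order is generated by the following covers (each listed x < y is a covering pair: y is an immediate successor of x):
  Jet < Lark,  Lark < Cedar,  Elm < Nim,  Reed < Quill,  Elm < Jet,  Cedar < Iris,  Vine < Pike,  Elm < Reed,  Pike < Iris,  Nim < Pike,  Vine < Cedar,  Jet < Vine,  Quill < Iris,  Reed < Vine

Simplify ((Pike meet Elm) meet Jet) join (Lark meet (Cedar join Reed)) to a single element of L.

Lark

Pike ∧ Elm = Elm
Elm ∧ Jet = Elm
Cedar ∨ Reed = Cedar
Lark ∧ Cedar = Lark
Elm ∨ Lark = Lark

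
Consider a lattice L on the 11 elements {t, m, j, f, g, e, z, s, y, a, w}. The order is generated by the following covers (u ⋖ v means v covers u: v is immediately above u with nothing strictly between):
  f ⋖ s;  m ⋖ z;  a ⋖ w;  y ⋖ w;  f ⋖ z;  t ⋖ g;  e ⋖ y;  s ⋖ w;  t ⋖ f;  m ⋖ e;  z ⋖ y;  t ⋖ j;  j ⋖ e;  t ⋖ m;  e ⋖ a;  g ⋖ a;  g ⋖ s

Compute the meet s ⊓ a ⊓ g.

g

Common lower bounds of {s, a, g}: g, t.
The greatest among these is g.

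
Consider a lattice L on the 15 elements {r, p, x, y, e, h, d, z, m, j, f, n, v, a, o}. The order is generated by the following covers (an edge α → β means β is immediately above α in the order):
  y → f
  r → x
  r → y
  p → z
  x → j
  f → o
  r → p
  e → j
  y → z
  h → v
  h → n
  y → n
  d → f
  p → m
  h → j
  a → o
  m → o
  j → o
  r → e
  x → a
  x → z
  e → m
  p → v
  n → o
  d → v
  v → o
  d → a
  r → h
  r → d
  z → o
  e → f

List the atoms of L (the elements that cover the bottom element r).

The atoms are exactly the elements that cover r: d, e, h, p, x, y.

d, e, h, p, x, y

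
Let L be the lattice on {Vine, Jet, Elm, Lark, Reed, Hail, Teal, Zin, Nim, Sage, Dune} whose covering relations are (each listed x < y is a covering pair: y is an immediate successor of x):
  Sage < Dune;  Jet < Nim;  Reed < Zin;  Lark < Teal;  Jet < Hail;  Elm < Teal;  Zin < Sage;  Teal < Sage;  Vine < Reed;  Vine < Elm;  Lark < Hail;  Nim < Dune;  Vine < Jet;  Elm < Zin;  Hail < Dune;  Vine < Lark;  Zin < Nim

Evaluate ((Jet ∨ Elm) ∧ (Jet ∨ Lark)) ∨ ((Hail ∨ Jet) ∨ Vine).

Hail

Jet ∨ Elm = Nim
Jet ∨ Lark = Hail
Nim ∧ Hail = Jet
Hail ∨ Jet = Hail
Hail ∨ Vine = Hail
Jet ∨ Hail = Hail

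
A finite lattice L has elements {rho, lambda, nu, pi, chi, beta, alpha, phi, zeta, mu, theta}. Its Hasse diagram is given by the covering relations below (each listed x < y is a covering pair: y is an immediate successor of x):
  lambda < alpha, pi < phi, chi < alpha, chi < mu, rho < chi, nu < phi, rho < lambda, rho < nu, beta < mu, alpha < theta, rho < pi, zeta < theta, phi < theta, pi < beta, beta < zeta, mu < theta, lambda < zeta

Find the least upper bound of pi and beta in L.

Common upper bounds of {pi, beta}: beta, mu, theta, zeta.
The least among these is beta.

beta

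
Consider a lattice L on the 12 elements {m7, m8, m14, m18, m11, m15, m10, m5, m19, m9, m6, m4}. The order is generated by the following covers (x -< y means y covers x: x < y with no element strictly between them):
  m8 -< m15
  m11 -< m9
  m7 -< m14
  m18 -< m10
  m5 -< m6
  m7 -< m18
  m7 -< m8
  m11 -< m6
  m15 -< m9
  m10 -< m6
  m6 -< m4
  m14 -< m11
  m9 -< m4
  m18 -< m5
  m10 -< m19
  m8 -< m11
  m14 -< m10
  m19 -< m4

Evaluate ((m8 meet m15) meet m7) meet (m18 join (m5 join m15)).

m8 ∧ m15 = m8
m8 ∧ m7 = m7
m5 ∨ m15 = m4
m18 ∨ m4 = m4
m7 ∧ m4 = m7

m7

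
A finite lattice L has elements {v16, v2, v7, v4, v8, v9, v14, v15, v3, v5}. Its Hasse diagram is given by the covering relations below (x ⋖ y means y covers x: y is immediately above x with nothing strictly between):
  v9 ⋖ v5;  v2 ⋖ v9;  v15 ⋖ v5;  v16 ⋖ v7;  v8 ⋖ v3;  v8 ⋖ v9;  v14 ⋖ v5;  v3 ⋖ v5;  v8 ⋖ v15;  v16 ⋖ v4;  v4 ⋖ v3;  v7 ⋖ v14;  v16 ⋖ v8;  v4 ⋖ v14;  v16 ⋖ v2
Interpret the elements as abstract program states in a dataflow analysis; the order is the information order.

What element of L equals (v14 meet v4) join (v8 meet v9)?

v3

v14 ∧ v4 = v4
v8 ∧ v9 = v8
v4 ∨ v8 = v3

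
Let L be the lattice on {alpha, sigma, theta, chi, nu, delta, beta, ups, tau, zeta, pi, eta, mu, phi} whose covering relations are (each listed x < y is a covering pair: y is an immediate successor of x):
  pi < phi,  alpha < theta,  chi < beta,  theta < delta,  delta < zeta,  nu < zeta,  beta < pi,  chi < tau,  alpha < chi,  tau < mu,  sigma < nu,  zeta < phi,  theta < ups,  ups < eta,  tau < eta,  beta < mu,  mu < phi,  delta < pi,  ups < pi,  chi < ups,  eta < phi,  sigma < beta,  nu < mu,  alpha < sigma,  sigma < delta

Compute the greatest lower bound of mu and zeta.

nu

Common lower bounds of {mu, zeta}: alpha, nu, sigma.
The greatest among these is nu.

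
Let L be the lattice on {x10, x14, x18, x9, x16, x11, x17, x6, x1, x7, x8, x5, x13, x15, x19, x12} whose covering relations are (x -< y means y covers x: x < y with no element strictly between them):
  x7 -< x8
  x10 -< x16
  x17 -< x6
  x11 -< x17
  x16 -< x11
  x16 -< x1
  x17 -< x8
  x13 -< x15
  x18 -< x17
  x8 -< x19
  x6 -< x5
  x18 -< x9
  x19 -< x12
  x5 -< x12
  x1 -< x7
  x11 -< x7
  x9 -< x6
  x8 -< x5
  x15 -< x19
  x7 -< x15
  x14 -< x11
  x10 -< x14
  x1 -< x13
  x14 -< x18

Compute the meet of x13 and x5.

Common lower bounds of {x13, x5}: x1, x10, x16.
The greatest among these is x1.

x1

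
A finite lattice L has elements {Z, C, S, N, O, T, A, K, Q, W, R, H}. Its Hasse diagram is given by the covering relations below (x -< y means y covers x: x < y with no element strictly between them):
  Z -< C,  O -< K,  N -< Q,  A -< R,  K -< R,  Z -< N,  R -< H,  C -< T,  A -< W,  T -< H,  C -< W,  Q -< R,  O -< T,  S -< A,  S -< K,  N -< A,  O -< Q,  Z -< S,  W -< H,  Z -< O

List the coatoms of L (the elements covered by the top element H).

The coatoms are exactly the elements covered by H: R, T, W.

R, T, W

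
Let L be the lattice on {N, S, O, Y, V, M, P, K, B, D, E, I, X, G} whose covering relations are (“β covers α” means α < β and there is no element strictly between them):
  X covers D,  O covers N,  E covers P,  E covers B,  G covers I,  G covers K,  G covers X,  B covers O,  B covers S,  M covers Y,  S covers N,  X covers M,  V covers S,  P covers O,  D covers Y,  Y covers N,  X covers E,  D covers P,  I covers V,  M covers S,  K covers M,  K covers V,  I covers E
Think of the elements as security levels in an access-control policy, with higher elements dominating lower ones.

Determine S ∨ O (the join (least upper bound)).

B

Common upper bounds of {S, O}: B, E, G, I, X.
The least among these is B.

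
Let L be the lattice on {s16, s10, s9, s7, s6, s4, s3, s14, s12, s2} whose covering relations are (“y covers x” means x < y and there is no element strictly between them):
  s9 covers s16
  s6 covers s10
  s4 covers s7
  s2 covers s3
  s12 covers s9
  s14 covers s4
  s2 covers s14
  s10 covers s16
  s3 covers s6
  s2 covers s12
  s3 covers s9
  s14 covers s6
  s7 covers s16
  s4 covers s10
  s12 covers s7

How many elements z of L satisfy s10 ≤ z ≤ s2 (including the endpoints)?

The interval [s10, s2] = {s10, s14, s2, s3, s4, s6}, which has 6 elements.

6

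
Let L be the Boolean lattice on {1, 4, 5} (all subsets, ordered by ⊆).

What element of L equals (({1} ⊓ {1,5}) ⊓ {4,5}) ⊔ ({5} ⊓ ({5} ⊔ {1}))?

{5}

{1} ∧ {1,5} = {1}
{1} ∧ {4,5} = {}
{5} ∨ {1} = {1,5}
{5} ∧ {1,5} = {5}
{} ∨ {5} = {5}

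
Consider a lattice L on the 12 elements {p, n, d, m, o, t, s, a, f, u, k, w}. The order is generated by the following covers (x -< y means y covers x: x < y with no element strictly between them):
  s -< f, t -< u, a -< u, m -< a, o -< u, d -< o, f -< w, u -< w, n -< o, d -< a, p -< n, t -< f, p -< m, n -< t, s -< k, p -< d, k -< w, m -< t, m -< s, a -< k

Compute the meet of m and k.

m

Common lower bounds of {m, k}: m, p.
The greatest among these is m.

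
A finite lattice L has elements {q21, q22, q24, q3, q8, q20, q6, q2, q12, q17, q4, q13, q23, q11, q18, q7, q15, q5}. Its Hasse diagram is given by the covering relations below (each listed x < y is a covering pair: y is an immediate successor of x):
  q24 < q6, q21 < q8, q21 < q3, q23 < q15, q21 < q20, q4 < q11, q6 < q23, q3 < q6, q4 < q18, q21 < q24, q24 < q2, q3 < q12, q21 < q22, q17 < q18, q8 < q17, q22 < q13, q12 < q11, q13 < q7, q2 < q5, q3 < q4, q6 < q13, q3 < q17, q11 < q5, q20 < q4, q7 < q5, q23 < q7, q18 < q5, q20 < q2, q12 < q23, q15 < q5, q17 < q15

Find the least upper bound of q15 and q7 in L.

Common upper bounds of {q15, q7}: q5.
The least among these is q5.

q5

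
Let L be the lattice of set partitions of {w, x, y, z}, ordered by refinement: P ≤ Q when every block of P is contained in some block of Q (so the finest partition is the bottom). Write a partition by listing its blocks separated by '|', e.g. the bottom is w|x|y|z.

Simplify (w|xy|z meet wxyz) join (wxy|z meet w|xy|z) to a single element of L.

w|xy|z ∧ wxyz = w|xy|z
wxy|z ∧ w|xy|z = w|xy|z
w|xy|z ∨ w|xy|z = w|xy|z

w|xy|z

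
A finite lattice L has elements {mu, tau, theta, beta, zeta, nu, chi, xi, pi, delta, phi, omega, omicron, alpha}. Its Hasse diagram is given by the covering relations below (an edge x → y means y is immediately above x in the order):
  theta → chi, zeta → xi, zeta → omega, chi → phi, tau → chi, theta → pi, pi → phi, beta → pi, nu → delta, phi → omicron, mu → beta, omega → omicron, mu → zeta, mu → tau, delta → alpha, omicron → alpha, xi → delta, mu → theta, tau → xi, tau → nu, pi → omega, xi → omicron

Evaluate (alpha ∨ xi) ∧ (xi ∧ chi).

tau

alpha ∨ xi = alpha
xi ∧ chi = tau
alpha ∧ tau = tau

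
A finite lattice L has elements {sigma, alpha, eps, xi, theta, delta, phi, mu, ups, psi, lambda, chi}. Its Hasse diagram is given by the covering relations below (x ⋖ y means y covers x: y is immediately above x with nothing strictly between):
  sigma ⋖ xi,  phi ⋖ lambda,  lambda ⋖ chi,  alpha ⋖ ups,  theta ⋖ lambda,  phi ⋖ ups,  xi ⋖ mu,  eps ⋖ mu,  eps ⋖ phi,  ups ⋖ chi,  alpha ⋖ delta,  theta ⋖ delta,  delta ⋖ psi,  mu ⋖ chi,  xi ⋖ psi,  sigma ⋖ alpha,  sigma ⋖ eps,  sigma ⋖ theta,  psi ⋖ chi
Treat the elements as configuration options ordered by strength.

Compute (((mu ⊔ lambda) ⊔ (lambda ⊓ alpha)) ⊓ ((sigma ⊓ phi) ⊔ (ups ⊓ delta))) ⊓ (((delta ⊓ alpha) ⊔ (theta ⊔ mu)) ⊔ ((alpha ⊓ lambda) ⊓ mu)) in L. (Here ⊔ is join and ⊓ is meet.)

mu ∨ lambda = chi
lambda ∧ alpha = sigma
chi ∨ sigma = chi
sigma ∧ phi = sigma
ups ∧ delta = alpha
sigma ∨ alpha = alpha
chi ∧ alpha = alpha
delta ∧ alpha = alpha
theta ∨ mu = chi
alpha ∨ chi = chi
alpha ∧ lambda = sigma
sigma ∧ mu = sigma
chi ∨ sigma = chi
alpha ∧ chi = alpha

alpha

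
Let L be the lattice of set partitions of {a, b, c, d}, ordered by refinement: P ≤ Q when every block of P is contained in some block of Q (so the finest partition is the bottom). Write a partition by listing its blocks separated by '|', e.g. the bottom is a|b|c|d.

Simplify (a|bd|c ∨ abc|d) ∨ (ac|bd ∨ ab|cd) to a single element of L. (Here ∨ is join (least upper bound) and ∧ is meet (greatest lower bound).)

abcd

a|bd|c ∨ abc|d = abcd
ac|bd ∨ ab|cd = abcd
abcd ∨ abcd = abcd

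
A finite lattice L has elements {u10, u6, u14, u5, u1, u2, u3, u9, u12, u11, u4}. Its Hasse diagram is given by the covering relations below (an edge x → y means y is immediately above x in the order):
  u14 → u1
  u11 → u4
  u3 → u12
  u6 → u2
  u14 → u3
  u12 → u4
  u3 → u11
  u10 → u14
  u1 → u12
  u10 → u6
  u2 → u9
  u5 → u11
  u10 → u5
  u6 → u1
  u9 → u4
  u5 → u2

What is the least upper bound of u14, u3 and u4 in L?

u4

Common upper bounds of {u14, u3, u4}: u4.
The least among these is u4.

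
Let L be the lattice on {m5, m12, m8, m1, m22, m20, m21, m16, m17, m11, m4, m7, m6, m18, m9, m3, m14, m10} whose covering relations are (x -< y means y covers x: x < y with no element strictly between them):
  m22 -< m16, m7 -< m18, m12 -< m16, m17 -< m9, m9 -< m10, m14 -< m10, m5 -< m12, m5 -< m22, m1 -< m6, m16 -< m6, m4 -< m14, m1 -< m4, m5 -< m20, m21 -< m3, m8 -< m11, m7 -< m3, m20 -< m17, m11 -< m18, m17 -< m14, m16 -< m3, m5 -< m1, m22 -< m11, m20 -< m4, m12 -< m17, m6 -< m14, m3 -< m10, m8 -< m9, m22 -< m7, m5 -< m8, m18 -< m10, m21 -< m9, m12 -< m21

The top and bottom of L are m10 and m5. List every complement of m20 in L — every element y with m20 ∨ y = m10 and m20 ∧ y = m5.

m11, m18, m3, m7

Need y with m20 ∨ y = m10 and m20 ∧ y = m5.
Checking each element gives: m11, m18, m3, m7.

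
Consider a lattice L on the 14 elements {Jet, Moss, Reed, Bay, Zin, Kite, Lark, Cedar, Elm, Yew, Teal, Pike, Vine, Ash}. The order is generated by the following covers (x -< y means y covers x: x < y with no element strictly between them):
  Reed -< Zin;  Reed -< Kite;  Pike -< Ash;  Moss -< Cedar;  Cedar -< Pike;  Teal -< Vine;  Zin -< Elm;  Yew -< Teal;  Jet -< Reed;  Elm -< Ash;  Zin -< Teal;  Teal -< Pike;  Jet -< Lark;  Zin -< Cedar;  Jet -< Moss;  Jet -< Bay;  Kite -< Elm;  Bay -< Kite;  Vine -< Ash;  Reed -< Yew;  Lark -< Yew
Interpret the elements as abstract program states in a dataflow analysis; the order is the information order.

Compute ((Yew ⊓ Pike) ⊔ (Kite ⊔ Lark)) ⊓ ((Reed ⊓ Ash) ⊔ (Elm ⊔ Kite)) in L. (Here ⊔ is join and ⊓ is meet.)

Elm

Yew ∧ Pike = Yew
Kite ∨ Lark = Ash
Yew ∨ Ash = Ash
Reed ∧ Ash = Reed
Elm ∨ Kite = Elm
Reed ∨ Elm = Elm
Ash ∧ Elm = Elm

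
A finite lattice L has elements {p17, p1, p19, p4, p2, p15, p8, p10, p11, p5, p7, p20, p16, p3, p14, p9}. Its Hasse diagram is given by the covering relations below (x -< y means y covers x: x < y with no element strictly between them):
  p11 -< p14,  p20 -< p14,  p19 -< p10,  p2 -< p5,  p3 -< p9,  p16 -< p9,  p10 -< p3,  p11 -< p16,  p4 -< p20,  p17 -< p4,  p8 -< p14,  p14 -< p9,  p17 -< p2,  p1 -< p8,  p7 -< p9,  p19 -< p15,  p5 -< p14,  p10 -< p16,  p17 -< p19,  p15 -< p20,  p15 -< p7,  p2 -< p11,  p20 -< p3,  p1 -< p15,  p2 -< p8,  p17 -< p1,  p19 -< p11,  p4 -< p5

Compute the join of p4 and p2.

Common upper bounds of {p4, p2}: p14, p5, p9.
The least among these is p5.

p5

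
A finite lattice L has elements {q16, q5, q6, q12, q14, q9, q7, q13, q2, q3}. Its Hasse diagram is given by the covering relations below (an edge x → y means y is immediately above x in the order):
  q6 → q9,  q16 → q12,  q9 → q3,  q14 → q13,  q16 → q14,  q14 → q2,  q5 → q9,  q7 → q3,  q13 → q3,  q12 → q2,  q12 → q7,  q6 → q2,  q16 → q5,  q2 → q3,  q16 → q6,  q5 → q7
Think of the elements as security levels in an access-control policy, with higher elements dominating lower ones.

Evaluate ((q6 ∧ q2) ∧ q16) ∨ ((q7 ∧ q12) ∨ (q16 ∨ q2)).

q6 ∧ q2 = q6
q6 ∧ q16 = q16
q7 ∧ q12 = q12
q16 ∨ q2 = q2
q12 ∨ q2 = q2
q16 ∨ q2 = q2

q2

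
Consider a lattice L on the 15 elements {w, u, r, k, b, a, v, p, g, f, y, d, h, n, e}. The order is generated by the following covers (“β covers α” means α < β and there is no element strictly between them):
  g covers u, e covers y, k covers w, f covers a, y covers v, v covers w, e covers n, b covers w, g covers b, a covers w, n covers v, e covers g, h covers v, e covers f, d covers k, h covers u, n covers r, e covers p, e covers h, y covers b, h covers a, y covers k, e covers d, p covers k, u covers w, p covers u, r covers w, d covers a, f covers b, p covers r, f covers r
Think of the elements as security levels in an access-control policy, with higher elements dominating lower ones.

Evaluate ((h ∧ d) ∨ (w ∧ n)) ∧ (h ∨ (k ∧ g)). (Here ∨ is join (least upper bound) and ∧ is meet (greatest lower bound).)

a

h ∧ d = a
w ∧ n = w
a ∨ w = a
k ∧ g = w
h ∨ w = h
a ∧ h = a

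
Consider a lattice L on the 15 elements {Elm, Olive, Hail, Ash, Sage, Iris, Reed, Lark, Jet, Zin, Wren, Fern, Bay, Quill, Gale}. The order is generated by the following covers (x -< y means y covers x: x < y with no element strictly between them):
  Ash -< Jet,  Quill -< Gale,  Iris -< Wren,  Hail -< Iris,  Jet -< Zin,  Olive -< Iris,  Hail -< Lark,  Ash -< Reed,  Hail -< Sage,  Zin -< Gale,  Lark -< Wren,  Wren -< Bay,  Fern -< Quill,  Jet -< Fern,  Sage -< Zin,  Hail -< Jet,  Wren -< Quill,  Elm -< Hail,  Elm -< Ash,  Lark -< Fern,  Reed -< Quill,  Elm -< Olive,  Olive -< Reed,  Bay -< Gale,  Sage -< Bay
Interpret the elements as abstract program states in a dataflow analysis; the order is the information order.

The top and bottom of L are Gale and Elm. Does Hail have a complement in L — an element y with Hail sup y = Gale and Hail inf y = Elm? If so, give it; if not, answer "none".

For every candidate y, either Hail ∨ y ≠ Gale or Hail ∧ y ≠ Elm; no complement exists.

none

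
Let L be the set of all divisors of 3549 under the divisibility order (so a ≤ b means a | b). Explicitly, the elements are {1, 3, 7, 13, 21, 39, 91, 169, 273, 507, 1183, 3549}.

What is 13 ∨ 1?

Common upper bounds of {13, 1}: 1183, 13, 169, 273, 3549, 39, 507, 91.
The least among these is 13.

13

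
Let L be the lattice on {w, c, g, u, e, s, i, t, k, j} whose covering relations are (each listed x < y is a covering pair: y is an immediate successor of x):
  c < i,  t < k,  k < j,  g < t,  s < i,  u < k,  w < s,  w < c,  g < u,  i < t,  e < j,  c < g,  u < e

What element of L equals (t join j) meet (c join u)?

u

t ∨ j = j
c ∨ u = u
j ∧ u = u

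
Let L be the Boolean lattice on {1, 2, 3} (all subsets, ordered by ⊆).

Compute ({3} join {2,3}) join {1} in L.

{1,2,3}

{3} ∨ {2,3} = {2,3}
{2,3} ∨ {1} = {1,2,3}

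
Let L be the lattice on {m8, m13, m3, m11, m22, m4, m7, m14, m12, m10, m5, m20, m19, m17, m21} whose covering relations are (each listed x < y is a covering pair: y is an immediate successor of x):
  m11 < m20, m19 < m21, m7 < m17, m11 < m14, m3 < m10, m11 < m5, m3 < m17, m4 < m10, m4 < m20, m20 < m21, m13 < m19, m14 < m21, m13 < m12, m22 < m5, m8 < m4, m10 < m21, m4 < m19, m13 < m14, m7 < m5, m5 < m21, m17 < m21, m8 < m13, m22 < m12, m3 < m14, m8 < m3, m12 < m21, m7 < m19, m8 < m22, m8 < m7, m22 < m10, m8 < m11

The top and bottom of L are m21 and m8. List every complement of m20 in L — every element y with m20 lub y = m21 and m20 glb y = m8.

Need y with m20 ∨ y = m21 and m20 ∧ y = m8.
Checking each element gives: m12, m13, m17, m22, m3, m7.

m12, m13, m17, m22, m3, m7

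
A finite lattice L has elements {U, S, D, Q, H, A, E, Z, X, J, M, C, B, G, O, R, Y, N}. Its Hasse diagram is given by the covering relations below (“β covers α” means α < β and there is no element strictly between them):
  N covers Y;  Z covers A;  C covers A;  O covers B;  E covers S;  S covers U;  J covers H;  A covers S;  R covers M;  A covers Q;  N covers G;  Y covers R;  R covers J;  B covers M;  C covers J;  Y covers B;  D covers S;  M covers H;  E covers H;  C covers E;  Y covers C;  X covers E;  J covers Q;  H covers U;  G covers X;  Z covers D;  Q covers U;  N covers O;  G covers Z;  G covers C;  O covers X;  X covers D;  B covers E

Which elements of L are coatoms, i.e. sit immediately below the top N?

G, O, Y

The coatoms are exactly the elements covered by N: G, O, Y.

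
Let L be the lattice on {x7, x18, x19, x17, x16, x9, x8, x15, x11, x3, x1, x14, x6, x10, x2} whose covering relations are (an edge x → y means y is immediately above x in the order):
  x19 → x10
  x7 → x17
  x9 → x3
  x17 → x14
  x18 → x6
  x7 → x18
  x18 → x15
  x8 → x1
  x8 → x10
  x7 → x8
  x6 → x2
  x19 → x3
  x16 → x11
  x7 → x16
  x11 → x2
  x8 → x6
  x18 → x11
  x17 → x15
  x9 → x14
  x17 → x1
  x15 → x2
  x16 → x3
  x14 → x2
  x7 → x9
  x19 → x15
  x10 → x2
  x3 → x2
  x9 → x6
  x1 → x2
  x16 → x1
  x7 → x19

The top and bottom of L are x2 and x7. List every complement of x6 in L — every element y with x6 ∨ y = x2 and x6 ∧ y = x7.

Need y with x6 ∨ y = x2 and x6 ∧ y = x7.
Checking each element gives: x16, x17, x19.

x16, x17, x19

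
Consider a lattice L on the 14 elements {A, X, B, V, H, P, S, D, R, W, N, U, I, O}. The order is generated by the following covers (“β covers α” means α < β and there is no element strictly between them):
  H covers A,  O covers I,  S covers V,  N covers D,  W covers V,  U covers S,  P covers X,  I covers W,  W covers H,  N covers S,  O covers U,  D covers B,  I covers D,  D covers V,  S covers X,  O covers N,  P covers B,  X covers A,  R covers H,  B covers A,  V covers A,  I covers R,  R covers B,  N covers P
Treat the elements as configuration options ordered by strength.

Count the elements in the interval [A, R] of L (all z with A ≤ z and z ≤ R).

The interval [A, R] = {A, B, H, R}, which has 4 elements.

4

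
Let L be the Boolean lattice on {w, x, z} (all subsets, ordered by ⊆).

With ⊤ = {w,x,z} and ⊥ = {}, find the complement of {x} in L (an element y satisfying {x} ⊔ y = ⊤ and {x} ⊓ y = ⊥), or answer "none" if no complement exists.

{w,z}

Need y with {x} ∨ y = {w,x,z} and {x} ∧ y = {}.
Checking each element gives: {w,z}.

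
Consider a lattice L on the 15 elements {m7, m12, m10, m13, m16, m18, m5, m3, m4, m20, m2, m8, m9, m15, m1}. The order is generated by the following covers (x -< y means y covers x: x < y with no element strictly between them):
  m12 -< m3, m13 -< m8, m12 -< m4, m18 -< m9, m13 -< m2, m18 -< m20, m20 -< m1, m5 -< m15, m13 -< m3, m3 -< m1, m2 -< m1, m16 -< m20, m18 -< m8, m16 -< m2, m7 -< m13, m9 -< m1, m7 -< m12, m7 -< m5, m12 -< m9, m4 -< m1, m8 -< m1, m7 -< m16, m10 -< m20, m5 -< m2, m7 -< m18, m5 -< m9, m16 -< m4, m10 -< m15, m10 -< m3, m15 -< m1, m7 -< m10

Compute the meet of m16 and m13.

m7

Common lower bounds of {m16, m13}: m7.
The greatest among these is m7.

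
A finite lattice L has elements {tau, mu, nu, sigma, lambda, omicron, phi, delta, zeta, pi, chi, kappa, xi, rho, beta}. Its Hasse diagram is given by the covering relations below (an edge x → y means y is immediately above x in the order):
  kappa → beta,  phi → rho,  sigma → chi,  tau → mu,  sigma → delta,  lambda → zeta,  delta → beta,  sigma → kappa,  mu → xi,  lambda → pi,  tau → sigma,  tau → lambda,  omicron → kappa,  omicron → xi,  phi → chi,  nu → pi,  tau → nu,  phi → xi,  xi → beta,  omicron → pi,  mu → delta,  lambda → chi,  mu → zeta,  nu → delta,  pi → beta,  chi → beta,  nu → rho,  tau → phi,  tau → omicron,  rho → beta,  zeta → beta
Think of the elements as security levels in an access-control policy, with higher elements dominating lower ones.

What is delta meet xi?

Common lower bounds of {delta, xi}: mu, tau.
The greatest among these is mu.

mu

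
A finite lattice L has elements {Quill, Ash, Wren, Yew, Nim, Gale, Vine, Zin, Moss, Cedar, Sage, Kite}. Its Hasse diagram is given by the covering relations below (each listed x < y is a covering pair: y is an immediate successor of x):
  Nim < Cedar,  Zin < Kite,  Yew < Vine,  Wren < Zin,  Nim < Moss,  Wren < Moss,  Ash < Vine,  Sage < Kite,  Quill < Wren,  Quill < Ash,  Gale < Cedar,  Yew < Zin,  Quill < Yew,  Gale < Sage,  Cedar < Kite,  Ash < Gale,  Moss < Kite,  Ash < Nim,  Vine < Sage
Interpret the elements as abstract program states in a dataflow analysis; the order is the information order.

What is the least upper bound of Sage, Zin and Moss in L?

Kite

Common upper bounds of {Sage, Zin, Moss}: Kite.
The least among these is Kite.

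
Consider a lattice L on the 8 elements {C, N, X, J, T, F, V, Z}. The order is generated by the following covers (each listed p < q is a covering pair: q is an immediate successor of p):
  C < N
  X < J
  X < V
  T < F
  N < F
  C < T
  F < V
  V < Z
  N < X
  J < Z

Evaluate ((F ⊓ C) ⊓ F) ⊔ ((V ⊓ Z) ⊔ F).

V

F ∧ C = C
C ∧ F = C
V ∧ Z = V
V ∨ F = V
C ∨ V = V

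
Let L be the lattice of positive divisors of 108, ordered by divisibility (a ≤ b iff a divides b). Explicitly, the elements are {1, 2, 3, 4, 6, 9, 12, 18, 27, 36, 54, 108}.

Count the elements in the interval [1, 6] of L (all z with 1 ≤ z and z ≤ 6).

The interval [1, 6] = {1, 2, 3, 6}, which has 4 elements.

4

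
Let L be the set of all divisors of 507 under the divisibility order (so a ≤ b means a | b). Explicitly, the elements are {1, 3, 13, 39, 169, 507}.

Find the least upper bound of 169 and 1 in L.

In the divisibility order, the join is the least common multiple: lcm(169, 1) = 169.

169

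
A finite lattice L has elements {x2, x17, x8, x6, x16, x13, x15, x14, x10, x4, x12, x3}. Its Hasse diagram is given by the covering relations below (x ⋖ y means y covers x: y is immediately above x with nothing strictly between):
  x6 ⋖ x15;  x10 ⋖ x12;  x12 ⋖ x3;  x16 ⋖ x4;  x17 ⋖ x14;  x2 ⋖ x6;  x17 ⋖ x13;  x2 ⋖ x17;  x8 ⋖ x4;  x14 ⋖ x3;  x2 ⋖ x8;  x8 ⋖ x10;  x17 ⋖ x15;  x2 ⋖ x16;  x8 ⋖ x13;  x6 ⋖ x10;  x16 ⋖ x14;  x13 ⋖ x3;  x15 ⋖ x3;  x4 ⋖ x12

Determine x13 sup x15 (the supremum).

Common upper bounds of {x13, x15}: x3.
The least among these is x3.

x3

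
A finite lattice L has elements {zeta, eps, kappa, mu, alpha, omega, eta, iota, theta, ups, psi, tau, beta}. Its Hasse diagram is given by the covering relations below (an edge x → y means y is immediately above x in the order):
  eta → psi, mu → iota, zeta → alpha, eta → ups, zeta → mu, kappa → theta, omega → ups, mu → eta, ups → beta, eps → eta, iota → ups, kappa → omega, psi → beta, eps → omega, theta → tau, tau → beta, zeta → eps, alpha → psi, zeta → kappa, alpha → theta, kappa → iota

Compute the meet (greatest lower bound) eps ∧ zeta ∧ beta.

zeta

Common lower bounds of {eps, zeta, beta}: zeta.
The greatest among these is zeta.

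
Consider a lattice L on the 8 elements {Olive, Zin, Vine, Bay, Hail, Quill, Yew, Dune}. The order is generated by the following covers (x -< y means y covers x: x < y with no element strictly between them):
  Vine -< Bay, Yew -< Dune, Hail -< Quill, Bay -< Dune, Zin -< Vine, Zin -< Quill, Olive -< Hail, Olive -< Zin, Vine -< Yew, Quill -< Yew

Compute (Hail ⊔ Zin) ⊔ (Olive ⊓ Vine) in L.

Quill

Hail ∨ Zin = Quill
Olive ∧ Vine = Olive
Quill ∨ Olive = Quill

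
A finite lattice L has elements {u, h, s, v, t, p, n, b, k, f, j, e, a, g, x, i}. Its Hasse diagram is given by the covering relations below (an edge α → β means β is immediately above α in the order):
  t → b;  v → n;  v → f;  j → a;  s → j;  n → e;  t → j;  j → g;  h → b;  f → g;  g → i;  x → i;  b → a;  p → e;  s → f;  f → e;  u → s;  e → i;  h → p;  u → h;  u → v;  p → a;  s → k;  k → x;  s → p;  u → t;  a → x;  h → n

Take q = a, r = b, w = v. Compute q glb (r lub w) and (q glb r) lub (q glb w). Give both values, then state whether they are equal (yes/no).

r lub w = i, so q glb (r lub w) = a glb i = a.
q glb r = b and q glb w = u, so (q glb r) lub (q glb w) = b lub u = b.
Equal: no.

a; b; no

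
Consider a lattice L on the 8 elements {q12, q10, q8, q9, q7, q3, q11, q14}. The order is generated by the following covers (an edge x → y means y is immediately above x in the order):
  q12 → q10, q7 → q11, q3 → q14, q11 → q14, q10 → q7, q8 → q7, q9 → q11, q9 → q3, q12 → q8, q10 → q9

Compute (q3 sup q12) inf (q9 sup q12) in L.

q3 ∨ q12 = q3
q9 ∨ q12 = q9
q3 ∧ q9 = q9

q9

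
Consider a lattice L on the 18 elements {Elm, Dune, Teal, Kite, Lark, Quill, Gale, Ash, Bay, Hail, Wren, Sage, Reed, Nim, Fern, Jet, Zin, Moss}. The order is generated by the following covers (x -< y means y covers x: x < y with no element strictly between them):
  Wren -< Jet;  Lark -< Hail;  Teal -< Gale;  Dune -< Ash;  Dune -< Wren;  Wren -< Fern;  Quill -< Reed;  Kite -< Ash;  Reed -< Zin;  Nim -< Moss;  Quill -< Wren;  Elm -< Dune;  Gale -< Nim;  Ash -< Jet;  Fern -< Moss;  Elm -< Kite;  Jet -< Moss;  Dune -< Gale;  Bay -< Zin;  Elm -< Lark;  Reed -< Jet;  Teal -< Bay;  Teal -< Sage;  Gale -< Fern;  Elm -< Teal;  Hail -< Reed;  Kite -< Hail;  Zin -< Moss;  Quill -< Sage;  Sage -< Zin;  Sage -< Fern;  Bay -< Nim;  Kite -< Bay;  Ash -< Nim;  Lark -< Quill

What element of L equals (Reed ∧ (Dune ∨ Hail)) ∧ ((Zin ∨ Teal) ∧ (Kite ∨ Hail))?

Dune ∨ Hail = Jet
Reed ∧ Jet = Reed
Zin ∨ Teal = Zin
Kite ∨ Hail = Hail
Zin ∧ Hail = Hail
Reed ∧ Hail = Hail

Hail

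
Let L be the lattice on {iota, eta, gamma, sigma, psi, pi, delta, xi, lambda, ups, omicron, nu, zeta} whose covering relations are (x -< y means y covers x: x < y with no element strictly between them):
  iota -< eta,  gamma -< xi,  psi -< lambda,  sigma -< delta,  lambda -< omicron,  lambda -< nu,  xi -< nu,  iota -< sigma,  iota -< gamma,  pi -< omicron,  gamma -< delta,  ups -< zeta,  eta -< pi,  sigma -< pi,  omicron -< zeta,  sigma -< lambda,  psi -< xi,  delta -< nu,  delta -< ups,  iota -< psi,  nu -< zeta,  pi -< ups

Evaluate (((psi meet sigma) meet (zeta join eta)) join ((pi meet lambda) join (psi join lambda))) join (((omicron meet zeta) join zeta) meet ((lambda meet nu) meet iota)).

psi ∧ sigma = iota
zeta ∨ eta = zeta
iota ∧ zeta = iota
pi ∧ lambda = sigma
psi ∨ lambda = lambda
sigma ∨ lambda = lambda
iota ∨ lambda = lambda
omicron ∧ zeta = omicron
omicron ∨ zeta = zeta
lambda ∧ nu = lambda
lambda ∧ iota = iota
zeta ∧ iota = iota
lambda ∨ iota = lambda

lambda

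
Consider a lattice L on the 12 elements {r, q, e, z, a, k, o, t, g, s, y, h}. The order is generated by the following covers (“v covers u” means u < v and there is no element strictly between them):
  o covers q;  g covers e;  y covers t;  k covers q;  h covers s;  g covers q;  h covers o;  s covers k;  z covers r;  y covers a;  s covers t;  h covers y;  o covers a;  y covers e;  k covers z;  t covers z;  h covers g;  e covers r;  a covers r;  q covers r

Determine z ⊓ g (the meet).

Common lower bounds of {z, g}: r.
The greatest among these is r.

r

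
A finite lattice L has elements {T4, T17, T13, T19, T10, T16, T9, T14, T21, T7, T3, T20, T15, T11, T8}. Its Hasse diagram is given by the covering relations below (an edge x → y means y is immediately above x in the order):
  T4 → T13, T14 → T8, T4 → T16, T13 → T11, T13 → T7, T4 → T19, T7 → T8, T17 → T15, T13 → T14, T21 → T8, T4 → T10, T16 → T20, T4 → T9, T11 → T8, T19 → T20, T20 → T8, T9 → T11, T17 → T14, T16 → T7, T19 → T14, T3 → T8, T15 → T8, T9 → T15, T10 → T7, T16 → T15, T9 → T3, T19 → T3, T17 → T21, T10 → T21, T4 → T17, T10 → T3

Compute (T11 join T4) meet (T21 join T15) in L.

T11 ∨ T4 = T11
T21 ∨ T15 = T8
T11 ∧ T8 = T11

T11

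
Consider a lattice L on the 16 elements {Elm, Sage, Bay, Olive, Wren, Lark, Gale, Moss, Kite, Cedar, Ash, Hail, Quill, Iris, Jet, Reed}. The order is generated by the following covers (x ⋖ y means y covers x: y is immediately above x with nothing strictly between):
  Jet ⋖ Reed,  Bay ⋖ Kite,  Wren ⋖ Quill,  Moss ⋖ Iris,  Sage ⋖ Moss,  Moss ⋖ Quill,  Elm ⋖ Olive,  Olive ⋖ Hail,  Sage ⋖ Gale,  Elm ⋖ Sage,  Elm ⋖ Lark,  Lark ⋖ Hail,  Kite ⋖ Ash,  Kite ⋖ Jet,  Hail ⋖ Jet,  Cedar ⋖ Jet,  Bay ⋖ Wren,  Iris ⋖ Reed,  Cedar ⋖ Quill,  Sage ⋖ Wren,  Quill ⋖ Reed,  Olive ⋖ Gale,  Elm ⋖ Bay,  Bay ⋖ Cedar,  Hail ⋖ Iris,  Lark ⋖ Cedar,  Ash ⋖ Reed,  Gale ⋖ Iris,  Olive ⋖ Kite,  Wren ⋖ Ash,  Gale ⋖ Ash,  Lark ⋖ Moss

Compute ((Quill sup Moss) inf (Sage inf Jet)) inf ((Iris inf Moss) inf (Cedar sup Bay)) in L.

Elm

Quill ∨ Moss = Quill
Sage ∧ Jet = Elm
Quill ∧ Elm = Elm
Iris ∧ Moss = Moss
Cedar ∨ Bay = Cedar
Moss ∧ Cedar = Lark
Elm ∧ Lark = Elm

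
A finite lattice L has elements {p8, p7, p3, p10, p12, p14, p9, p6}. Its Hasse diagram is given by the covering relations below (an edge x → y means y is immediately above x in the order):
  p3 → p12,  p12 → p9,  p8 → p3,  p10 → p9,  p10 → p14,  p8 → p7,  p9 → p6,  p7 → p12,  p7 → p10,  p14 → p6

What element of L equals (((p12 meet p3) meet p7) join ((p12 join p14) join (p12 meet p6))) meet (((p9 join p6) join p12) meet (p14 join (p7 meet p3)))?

p14

p12 ∧ p3 = p3
p3 ∧ p7 = p8
p12 ∨ p14 = p6
p12 ∧ p6 = p12
p6 ∨ p12 = p6
p8 ∨ p6 = p6
p9 ∨ p6 = p6
p6 ∨ p12 = p6
p7 ∧ p3 = p8
p14 ∨ p8 = p14
p6 ∧ p14 = p14
p6 ∧ p14 = p14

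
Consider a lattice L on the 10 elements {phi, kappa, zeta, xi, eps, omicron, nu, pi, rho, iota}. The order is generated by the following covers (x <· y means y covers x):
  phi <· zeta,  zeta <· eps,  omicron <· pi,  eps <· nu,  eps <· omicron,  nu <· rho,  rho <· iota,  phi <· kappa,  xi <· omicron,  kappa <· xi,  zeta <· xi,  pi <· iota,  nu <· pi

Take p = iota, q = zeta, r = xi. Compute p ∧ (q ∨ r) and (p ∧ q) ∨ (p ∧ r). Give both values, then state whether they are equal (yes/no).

xi; xi; yes

q ∨ r = xi, so p ∧ (q ∨ r) = iota ∧ xi = xi.
p ∧ q = zeta and p ∧ r = xi, so (p ∧ q) ∨ (p ∧ r) = zeta ∨ xi = xi.
Equal: yes.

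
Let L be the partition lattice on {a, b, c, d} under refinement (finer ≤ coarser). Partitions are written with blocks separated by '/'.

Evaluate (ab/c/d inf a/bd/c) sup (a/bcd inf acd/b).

ab/c/d ∧ a/bd/c = a/b/c/d
a/bcd ∧ acd/b = a/b/cd
a/b/c/d ∨ a/b/cd = a/b/cd

a/b/cd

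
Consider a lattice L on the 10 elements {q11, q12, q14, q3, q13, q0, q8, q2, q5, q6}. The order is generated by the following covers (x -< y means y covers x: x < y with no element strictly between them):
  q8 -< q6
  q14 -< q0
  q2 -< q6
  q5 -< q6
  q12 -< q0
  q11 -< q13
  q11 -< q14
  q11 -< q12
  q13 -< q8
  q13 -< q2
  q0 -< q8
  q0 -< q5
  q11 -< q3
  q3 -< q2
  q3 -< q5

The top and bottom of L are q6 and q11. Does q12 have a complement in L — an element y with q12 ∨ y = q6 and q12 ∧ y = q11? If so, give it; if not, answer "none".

q2

Need y with q12 ∨ y = q6 and q12 ∧ y = q11.
Checking each element gives: q2.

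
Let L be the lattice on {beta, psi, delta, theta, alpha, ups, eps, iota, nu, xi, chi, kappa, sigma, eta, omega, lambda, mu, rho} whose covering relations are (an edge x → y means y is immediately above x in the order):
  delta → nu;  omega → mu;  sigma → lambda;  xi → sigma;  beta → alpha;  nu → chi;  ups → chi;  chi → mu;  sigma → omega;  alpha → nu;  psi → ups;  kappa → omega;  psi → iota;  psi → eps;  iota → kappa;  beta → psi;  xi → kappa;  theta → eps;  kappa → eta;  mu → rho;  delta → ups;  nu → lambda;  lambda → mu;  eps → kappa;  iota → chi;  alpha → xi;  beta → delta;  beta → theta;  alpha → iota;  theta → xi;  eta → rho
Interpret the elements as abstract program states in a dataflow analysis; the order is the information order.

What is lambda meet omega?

Common lower bounds of {lambda, omega}: alpha, beta, sigma, theta, xi.
The greatest among these is sigma.

sigma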